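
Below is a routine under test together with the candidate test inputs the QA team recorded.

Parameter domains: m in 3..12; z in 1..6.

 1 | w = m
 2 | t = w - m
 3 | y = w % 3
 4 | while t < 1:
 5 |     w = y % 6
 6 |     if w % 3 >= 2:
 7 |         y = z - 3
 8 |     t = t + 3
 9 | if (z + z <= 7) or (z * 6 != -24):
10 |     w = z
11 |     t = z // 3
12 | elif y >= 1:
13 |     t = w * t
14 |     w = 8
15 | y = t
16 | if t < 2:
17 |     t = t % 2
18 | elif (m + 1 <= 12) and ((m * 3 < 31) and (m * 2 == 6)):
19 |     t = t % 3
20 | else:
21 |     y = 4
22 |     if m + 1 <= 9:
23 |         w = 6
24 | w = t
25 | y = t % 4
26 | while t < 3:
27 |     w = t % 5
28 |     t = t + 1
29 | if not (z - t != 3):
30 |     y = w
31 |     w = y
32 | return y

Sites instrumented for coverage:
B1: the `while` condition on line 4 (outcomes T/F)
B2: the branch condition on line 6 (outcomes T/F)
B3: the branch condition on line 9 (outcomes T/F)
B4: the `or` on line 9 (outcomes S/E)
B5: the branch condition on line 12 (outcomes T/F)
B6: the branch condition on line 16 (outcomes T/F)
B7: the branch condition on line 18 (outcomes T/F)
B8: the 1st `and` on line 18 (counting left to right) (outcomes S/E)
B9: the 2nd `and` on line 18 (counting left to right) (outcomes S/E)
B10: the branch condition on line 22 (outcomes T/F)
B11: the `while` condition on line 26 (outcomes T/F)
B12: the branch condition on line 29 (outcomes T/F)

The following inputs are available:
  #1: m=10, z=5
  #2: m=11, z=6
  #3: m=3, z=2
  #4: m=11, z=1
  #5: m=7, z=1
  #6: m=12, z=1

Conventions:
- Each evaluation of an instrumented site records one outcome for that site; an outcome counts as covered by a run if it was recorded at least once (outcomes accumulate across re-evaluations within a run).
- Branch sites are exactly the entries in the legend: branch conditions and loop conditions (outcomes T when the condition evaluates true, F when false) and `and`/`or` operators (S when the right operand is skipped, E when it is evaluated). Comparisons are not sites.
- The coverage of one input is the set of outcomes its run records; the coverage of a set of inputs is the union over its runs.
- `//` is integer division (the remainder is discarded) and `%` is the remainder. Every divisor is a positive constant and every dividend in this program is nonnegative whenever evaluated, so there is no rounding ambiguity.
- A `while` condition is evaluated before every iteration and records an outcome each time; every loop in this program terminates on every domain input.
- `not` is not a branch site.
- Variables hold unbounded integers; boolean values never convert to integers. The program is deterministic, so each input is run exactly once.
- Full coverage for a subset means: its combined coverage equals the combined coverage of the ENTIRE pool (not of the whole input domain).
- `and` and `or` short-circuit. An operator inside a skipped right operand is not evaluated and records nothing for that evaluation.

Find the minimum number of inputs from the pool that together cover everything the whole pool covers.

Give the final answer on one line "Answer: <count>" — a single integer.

#1 (m=10, z=5) -> covered: B1=T, B1=F, B2=F, B3=T, B4=E, B6=T, B11=T, B11=F, B12=F
#2 (m=11, z=6) -> covered: B1=T, B1=F, B2=T, B3=T, B4=E, B6=F, B7=F, B8=E, B9=S, B10=F, B11=T, B11=F, B12=T
#3 (m=3, z=2) -> covered: B1=T, B1=F, B2=F, B3=T, B4=S, B6=T, B11=T, B11=F, B12=F
#4 (m=11, z=1) -> covered: B1=T, B1=F, B2=T, B3=T, B4=S, B6=T, B11=T, B11=F, B12=F
#5 (m=7, z=1) -> covered: B1=T, B1=F, B2=F, B3=T, B4=S, B6=T, B11=T, B11=F, B12=F
#6 (m=12, z=1) -> covered: B1=T, B1=F, B2=F, B3=T, B4=S, B6=T, B11=T, B11=F, B12=F
union over all inputs: B1=T, B1=F, B2=T, B2=F, B3=T, B4=S, B4=E, B6=T, B6=F, B7=F, B8=E, B9=S, B10=F, B11=T, B11=F, B12=T, B12=F (17 outcomes)
no size-1 subset reaches all 17 outcomes (best union: 13/17)
size 2: inputs {2, 3} cover all 17 outcomes, and no lexicographically smaller subset of this size does

Answer: 2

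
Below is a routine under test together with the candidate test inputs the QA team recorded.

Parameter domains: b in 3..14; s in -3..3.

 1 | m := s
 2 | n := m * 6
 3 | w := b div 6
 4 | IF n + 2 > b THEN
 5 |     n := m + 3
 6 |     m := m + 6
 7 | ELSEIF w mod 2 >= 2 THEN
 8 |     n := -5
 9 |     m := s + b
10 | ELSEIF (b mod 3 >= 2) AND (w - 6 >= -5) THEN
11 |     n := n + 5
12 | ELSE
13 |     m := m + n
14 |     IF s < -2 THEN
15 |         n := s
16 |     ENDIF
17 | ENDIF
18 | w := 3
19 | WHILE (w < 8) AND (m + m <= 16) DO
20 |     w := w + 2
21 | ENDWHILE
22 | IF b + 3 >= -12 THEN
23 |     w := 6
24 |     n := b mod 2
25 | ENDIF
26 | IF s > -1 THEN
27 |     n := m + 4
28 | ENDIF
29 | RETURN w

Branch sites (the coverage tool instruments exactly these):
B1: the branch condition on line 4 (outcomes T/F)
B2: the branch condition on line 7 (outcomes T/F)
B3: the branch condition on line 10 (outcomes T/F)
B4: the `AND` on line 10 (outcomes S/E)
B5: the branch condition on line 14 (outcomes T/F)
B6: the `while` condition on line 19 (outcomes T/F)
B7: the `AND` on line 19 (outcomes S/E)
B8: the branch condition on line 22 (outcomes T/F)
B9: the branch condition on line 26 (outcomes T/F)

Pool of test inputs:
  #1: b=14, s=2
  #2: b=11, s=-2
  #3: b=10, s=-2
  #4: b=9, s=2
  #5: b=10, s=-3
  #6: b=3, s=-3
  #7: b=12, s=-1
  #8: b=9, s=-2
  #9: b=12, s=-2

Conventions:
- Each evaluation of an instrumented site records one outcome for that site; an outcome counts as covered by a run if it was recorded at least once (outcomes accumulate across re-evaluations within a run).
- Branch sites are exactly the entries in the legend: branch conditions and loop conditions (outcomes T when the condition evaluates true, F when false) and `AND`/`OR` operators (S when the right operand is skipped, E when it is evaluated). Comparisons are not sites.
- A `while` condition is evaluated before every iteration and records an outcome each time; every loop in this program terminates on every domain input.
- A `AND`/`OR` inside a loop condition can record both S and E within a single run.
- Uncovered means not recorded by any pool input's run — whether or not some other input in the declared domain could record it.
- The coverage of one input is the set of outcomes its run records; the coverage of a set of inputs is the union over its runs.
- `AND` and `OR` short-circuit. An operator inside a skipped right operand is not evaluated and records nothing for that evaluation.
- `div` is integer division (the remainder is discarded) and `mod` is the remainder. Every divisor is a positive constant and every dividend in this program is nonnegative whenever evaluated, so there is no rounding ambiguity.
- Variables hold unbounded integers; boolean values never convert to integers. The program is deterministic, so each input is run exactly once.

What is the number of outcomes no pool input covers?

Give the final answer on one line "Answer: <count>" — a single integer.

test 1 (b=14, s=2) fires B1->F, B2->F, B4->E, B3->T, B7->E, B6->T, B7->E, B6->T, B7->E, B6->T, B7->S, B6->F, B8->T, B9->T; hits B1=F, B2=F, B3=T, B4=E, B6=T, B6=F, B7=S, B7=E, B8=T, B9=T
test 2 (b=11, s=-2) fires B1->F, B2->F, B4->E, B3->T, B7->E, B6->T, B7->E, B6->T, B7->E, B6->T, B7->S, B6->F, B8->T, B9->F; hits B1=F, B2=F, B3=T, B4=E, B6=T, B6=F, B7=S, B7=E, B8=T, B9=F
test 3 (b=10, s=-2) fires B1->F, B2->F, B4->S, B3->F, B5->F, B7->E, B6->T, B7->E, B6->T, B7->E, B6->T, B7->S, B6->F, B8->T, ...; hits B1=F, B2=F, B3=F, B4=S, B5=F, B6=T, B6=F, B7=S, B7=E, B8=T, B9=F
test 4 (b=9, s=2) fires B1->T, B7->E, B6->T, B7->E, B6->T, B7->E, B6->T, B7->S, B6->F, B8->T, B9->T; hits B1=T, B6=T, B6=F, B7=S, B7=E, B8=T, B9=T
test 5 (b=10, s=-3) fires B1->F, B2->F, B4->S, B3->F, B5->T, B7->E, B6->T, B7->E, B6->T, B7->E, B6->T, B7->S, B6->F, B8->T, ...; hits B1=F, B2=F, B3=F, B4=S, B5=T, B6=T, B6=F, B7=S, B7=E, B8=T, B9=F
test 6 (b=3, s=-3) fires B1->F, B2->F, B4->S, B3->F, B5->T, B7->E, B6->T, B7->E, B6->T, B7->E, B6->T, B7->S, B6->F, B8->T, ...; hits B1=F, B2=F, B3=F, B4=S, B5=T, B6=T, B6=F, B7=S, B7=E, B8=T, B9=F
test 7 (b=12, s=-1) fires B1->F, B2->F, B4->S, B3->F, B5->F, B7->E, B6->T, B7->E, B6->T, B7->E, B6->T, B7->S, B6->F, B8->T, ...; hits B1=F, B2=F, B3=F, B4=S, B5=F, B6=T, B6=F, B7=S, B7=E, B8=T, B9=F
test 8 (b=9, s=-2) fires B1->F, B2->F, B4->S, B3->F, B5->F, B7->E, B6->T, B7->E, B6->T, B7->E, B6->T, B7->S, B6->F, B8->T, ...; hits B1=F, B2=F, B3=F, B4=S, B5=F, B6=T, B6=F, B7=S, B7=E, B8=T, B9=F
test 9 (b=12, s=-2) fires B1->F, B2->F, B4->S, B3->F, B5->F, B7->E, B6->T, B7->E, B6->T, B7->E, B6->T, B7->S, B6->F, B8->T, ...; hits B1=F, B2=F, B3=F, B4=S, B5=F, B6=T, B6=F, B7=S, B7=E, B8=T, B9=F
union over the pool: B1=T, B1=F, B2=F, B3=T, B3=F, B4=S, B4=E, B5=T, B5=F, B6=T, B6=F, B7=S, B7=E, B8=T, B9=T, B9=F
uncovered (2 of 18): B2=T, B8=F

Answer: 2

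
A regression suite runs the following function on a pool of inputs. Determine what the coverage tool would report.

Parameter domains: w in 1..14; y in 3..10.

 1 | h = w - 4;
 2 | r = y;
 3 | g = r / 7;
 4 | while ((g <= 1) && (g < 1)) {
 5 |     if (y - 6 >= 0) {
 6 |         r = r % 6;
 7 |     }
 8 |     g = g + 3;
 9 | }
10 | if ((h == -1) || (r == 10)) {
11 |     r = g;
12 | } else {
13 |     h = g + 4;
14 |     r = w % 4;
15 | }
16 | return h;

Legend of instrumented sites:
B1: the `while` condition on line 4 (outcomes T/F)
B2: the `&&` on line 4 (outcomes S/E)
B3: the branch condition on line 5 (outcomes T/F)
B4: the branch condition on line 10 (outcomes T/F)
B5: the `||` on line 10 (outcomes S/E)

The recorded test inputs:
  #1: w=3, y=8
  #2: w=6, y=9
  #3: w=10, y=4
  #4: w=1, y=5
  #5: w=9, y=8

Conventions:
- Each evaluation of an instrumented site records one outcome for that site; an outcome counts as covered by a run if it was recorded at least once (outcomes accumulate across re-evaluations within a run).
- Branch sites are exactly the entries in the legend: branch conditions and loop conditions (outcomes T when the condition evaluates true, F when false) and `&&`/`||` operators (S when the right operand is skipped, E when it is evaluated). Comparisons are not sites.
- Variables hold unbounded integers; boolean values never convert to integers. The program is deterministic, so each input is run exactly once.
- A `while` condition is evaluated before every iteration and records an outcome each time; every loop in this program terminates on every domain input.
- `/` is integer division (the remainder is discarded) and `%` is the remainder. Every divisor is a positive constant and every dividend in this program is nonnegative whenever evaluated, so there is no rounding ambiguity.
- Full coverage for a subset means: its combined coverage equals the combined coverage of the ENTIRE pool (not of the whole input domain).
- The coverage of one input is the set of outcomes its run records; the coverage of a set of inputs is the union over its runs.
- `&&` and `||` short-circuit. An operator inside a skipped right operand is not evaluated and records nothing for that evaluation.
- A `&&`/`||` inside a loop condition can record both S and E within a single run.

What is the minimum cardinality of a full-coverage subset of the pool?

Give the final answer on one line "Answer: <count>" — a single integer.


input #1, w=3, y=8: outcomes B1=F, B2=E, B4=T, B5=S
input #2, w=6, y=9: outcomes B1=F, B2=E, B4=F, B5=E
input #3, w=10, y=4: outcomes B1=T, B1=F, B2=S, B2=E, B3=F, B4=F, B5=E
input #4, w=1, y=5: outcomes B1=T, B1=F, B2=S, B2=E, B3=F, B4=F, B5=E
input #5, w=9, y=8: outcomes B1=F, B2=E, B4=F, B5=E
union over all inputs: B1=T, B1=F, B2=S, B2=E, B3=F, B4=T, B4=F, B5=S, B5=E (9 outcomes)
every size-1 subset falls short of the 9 outcomes (best: 7/9)
size 2: inputs {1, 3} cover all 9 outcomes, and no lexicographically smaller subset of this size does
Answer: 2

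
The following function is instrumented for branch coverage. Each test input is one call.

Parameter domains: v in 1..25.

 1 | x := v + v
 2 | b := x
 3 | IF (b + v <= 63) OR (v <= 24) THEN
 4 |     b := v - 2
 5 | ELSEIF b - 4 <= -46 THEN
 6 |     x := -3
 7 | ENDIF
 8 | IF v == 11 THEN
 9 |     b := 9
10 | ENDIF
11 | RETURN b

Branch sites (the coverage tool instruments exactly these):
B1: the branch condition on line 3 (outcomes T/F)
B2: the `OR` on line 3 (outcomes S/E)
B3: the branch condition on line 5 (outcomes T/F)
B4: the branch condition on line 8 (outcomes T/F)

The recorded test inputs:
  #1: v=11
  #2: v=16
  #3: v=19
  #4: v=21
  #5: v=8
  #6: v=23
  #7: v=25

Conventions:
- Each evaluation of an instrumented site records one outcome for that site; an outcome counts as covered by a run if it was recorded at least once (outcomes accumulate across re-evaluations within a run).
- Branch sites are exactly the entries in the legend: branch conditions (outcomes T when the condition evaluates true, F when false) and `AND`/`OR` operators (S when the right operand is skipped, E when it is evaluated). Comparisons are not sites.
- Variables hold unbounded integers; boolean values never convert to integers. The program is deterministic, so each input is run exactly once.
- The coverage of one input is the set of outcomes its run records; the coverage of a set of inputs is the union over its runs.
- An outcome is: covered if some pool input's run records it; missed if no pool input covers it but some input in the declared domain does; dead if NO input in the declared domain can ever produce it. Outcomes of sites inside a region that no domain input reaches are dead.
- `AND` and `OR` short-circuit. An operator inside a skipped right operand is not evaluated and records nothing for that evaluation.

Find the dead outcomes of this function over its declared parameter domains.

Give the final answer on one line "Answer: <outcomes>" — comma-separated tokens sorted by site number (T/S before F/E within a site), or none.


sweeping the full domain (25 inputs) for each outcome:
  B3=T: unreachable across the whole domain -> dead
  reachable outcomes have witnesses, e.g. B1=T (e.g. v=1), B1=F (e.g. v=25), B2=S (e.g. v=1), B2=E (e.g. v=22)
Answer: B3=T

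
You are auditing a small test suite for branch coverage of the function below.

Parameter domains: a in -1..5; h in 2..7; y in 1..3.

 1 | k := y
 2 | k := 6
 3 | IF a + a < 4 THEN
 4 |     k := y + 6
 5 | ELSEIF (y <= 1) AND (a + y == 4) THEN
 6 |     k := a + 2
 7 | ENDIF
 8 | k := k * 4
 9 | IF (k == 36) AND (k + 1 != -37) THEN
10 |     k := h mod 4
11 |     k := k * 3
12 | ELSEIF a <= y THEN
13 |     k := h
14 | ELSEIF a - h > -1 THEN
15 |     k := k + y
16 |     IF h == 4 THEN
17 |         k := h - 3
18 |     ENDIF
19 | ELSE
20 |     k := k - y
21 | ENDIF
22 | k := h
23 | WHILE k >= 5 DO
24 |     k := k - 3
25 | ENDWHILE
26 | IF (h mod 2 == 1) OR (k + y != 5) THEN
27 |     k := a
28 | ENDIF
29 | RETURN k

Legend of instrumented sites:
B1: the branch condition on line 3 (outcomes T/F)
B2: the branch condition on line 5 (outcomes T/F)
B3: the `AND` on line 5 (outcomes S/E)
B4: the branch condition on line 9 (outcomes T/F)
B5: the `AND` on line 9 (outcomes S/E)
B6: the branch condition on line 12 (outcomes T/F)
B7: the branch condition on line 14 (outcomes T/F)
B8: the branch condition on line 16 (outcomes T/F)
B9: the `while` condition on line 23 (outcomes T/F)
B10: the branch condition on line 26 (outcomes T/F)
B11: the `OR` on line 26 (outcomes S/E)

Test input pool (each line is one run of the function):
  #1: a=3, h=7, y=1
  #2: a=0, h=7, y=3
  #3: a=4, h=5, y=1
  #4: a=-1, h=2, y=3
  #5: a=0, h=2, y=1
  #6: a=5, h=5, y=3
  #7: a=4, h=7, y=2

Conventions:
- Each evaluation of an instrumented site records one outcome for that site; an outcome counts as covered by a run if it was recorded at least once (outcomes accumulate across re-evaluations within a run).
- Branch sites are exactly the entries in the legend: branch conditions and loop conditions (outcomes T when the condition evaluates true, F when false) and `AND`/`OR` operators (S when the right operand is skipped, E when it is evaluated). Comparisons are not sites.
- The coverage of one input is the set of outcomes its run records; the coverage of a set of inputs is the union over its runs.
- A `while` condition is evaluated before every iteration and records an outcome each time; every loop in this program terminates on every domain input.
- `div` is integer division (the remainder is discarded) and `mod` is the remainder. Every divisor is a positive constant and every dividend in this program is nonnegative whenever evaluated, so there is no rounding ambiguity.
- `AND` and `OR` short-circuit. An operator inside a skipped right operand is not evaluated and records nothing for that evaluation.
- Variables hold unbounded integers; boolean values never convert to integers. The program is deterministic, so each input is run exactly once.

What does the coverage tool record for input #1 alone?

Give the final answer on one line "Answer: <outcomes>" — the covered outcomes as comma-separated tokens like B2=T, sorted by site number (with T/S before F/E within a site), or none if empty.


Running input #1 (a=3, h=7, y=1), event by event:
  B1->F, B3->E, B2->T, B5->S, B4->F, B6->F, B7->F, B9->T, B9->F, B11->S
  B10->T
deduplicating events, the covered set is: B1=F, B2=T, B3=E, B4=F, B5=S, B6=F, B7=F, B9=T, B9=F, B10=T, B11=S
Answer: B1=F, B2=T, B3=E, B4=F, B5=S, B6=F, B7=F, B9=T, B9=F, B10=T, B11=S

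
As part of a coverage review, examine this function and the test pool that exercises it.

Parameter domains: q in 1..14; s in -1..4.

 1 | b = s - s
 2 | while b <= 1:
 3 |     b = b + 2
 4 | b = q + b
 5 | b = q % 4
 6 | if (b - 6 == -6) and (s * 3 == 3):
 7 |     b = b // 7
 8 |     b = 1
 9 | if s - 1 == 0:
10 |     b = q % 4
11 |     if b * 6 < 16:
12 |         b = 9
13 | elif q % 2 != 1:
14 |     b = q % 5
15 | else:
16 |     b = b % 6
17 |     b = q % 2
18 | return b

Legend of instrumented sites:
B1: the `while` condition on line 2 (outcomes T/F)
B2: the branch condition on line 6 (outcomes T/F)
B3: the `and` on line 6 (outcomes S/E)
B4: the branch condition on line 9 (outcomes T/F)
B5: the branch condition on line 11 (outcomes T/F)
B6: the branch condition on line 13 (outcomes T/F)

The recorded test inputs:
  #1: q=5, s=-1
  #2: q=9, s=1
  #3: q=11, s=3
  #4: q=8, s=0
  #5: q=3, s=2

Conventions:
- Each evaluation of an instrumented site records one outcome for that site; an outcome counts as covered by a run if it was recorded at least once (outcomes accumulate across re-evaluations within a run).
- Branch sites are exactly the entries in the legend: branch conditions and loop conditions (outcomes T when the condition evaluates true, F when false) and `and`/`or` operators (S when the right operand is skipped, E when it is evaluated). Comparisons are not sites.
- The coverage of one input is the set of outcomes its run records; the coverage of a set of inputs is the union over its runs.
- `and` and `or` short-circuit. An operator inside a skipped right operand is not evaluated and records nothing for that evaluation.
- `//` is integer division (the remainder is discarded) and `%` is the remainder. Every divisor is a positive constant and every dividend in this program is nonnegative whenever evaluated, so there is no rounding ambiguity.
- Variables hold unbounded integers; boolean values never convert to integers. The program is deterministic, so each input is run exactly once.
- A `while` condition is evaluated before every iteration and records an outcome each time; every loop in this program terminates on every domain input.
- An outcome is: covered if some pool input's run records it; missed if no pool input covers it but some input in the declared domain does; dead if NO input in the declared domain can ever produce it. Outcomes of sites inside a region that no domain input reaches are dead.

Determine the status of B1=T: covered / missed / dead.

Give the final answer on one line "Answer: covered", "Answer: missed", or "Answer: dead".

B1=T is recorded by pool input(s) 1, 2, 3, 4, 5 -> covered

Answer: covered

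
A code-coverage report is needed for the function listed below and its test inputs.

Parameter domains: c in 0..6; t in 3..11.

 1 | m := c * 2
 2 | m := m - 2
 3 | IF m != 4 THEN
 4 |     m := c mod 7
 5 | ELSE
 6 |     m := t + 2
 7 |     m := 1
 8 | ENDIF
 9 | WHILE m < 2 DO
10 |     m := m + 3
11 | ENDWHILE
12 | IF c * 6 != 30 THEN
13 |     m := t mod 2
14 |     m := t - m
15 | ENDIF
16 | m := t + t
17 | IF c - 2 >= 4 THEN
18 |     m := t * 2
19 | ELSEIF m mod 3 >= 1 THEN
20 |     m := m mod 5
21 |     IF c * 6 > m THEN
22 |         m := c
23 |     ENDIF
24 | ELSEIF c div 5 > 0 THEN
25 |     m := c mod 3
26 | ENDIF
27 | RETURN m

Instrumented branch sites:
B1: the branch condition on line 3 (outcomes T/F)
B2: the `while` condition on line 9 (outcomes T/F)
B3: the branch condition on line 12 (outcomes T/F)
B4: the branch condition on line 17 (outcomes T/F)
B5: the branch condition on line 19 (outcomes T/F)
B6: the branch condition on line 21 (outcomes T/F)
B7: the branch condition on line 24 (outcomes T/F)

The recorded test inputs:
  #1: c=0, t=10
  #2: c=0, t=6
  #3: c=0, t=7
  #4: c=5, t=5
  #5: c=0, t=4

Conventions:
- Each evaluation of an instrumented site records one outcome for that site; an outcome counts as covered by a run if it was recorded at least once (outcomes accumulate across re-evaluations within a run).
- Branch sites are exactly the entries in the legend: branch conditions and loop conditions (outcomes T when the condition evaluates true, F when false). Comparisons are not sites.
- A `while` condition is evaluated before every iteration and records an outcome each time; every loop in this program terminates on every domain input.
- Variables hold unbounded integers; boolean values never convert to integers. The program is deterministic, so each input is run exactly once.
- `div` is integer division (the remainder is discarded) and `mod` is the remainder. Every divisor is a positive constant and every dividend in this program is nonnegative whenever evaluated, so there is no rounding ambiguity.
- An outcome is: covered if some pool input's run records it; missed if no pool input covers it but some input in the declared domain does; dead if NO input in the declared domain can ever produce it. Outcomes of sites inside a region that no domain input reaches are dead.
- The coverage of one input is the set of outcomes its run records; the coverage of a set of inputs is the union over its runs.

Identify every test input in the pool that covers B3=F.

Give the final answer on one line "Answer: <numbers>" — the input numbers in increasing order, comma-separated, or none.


input #1 (c=0, t=10): misses B3=F
input #2 (c=0, t=6): misses B3=F
input #3 (c=0, t=7): misses B3=F
input #4 (c=5, t=5): covers B3=F
input #5 (c=0, t=4): misses B3=F
Answer: 4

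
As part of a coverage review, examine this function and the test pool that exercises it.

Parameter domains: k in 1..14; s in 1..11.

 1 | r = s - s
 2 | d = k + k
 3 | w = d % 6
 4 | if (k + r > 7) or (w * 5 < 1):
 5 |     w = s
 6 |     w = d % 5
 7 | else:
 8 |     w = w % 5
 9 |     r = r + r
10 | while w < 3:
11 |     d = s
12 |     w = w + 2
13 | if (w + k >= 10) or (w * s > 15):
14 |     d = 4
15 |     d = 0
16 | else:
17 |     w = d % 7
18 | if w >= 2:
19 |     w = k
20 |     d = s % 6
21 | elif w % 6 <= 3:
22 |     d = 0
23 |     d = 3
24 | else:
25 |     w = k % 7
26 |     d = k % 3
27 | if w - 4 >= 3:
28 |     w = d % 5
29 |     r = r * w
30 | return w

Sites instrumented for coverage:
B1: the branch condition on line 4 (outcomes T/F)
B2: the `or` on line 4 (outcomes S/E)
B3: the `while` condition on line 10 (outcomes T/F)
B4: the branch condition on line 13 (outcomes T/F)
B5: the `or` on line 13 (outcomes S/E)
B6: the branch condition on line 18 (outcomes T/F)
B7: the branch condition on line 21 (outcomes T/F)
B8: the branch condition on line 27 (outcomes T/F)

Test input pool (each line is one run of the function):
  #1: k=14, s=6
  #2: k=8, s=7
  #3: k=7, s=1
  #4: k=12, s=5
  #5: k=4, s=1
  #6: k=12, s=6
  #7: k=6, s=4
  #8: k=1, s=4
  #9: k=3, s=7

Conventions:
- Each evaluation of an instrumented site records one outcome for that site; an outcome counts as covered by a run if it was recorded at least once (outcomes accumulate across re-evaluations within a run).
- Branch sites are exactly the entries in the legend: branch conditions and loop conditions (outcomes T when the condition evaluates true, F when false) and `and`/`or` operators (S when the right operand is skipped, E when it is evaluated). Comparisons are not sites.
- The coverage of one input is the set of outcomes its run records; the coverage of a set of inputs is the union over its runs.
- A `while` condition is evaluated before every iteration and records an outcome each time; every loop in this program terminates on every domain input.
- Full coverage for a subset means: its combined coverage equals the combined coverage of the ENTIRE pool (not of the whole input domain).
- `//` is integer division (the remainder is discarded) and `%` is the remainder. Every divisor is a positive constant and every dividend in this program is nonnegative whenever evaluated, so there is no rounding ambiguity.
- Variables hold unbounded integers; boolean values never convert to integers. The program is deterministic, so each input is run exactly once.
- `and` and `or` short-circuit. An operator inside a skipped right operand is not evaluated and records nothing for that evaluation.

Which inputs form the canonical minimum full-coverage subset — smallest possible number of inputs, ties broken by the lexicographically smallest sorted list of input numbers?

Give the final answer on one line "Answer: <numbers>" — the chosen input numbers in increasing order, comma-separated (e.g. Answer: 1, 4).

run #1 (k=14, s=6) runs B2->S, B1->T, B3->F, B5->S, B4->T, B6->T, B8->T; records B1=T, B2=S, B3=F, B4=T, B5=S, B6=T, B8=T
run #2 (k=8, s=7) runs B2->S, B1->T, B3->T, B3->F, B5->S, B4->T, B6->T, B8->T; records B1=T, B2=S, B3=T, B3=F, B4=T, B5=S, B6=T, B8=T
run #3 (k=7, s=1) runs B2->E, B1->F, B3->T, B3->F, B5->S, B4->T, B6->T, B8->T; records B1=F, B2=E, B3=T, B3=F, B4=T, B5=S, B6=T, B8=T
run #4 (k=12, s=5) runs B2->S, B1->T, B3->F, B5->S, B4->T, B6->T, B8->T; records B1=T, B2=S, B3=F, B4=T, B5=S, B6=T, B8=T
run #5 (k=4, s=1) runs B2->E, B1->F, B3->T, B3->F, B5->E, B4->F, B6->F, B7->T, B8->F; records B1=F, B2=E, B3=T, B3=F, B4=F, B5=E, B6=F, B7=T, B8=F
run #6 (k=12, s=6) runs B2->S, B1->T, B3->F, B5->S, B4->T, B6->T, B8->T; records B1=T, B2=S, B3=F, B4=T, B5=S, B6=T, B8=T
run #7 (k=6, s=4) runs B2->E, B1->T, B3->T, B3->F, B5->S, B4->T, B6->T, B8->F; records B1=T, B2=E, B3=T, B3=F, B4=T, B5=S, B6=T, B8=F
run #8 (k=1, s=4) runs B2->E, B1->F, B3->T, B3->F, B5->E, B4->T, B6->T, B8->F; records B1=F, B2=E, B3=T, B3=F, B4=T, B5=E, B6=T, B8=F
run #9 (k=3, s=7) runs B2->E, B1->T, B3->T, B3->F, B5->E, B4->T, B6->T, B8->F; records B1=T, B2=E, B3=T, B3=F, B4=T, B5=E, B6=T, B8=F
the full pool covers 15 outcomes: B1=T, B1=F, B2=S, B2=E, B3=T, B3=F, B4=T, B4=F, B5=S, B5=E, B6=T, B6=F, B7=T, B8=T, B8=F
checked all size-1 subsets: none covers 15 outcomes (max 9/15)
the canonical winner is {1, 5}: size 2, full 15-outcome coverage, earliest index list among size-2 covers

Answer: 1, 5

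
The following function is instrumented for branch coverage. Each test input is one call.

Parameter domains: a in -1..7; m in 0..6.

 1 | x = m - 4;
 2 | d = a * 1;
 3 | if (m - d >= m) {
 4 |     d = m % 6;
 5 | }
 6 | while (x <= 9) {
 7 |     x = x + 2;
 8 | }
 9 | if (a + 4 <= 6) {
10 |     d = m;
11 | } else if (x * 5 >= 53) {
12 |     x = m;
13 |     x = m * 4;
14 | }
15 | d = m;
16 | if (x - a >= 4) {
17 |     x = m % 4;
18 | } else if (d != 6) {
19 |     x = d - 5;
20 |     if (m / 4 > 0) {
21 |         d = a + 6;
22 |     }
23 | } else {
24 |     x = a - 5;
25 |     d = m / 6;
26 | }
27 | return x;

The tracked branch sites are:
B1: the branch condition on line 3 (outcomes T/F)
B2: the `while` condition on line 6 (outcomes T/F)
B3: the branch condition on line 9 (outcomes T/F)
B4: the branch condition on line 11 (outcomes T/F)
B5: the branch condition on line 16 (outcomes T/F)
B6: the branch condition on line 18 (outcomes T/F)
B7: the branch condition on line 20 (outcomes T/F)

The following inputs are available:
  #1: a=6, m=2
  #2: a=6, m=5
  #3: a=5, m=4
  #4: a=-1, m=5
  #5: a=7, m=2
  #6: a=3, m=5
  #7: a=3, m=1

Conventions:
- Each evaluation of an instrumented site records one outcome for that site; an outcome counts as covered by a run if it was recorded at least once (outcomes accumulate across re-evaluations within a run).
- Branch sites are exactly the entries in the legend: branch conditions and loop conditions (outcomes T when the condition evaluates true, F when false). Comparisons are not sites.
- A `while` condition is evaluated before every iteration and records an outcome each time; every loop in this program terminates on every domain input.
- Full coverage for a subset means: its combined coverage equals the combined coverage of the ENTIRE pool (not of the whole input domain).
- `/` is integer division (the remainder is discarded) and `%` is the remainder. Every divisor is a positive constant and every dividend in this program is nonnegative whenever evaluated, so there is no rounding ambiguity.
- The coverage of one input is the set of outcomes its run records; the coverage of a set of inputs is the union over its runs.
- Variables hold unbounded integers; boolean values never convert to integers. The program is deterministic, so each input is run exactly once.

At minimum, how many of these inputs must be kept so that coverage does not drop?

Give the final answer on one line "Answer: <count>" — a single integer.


#1 (a=6, m=2) -> B1->F, B2->T, B2->T, B2->T, B2->T, B2->T, B2->T, B2->F, B3->F, B4->F, B5->T; covered: B1=F, B2=T, B2=F, B3=F, B4=F, B5=T
#2 (a=6, m=5) -> B1->F, B2->T, B2->T, B2->T, B2->T, B2->T, B2->F, B3->F, B4->T, B5->T; covered: B1=F, B2=T, B2=F, B3=F, B4=T, B5=T
#3 (a=5, m=4) -> B1->F, B2->T, B2->T, B2->T, B2->T, B2->T, B2->F, B3->F, B4->F, B5->T; covered: B1=F, B2=T, B2=F, B3=F, B4=F, B5=T
#4 (a=-1, m=5) -> B1->T, B2->T, B2->T, B2->T, B2->T, B2->T, B2->F, B3->T, B5->T; covered: B1=T, B2=T, B2=F, B3=T, B5=T
#5 (a=7, m=2) -> B1->F, B2->T, B2->T, B2->T, B2->T, B2->T, B2->T, B2->F, B3->F, B4->F, B5->F, B6->T, B7->F; covered: B1=F, B2=T, B2=F, B3=F, B4=F, B5=F, B6=T, B7=F
#6 (a=3, m=5) -> B1->F, B2->T, B2->T, B2->T, B2->T, B2->T, B2->F, B3->F, B4->T, B5->T; covered: B1=F, B2=T, B2=F, B3=F, B4=T, B5=T
#7 (a=3, m=1) -> B1->F, B2->T, B2->T, B2->T, B2->T, B2->T, B2->T, B2->T, B2->F, B3->F, B4->T, B5->F, B6->T, B7->F; covered: B1=F, B2=T, B2=F, B3=F, B4=T, B5=F, B6=T, B7=F
together the pool reaches 12 outcomes: B1=T, B1=F, B2=T, B2=F, B3=T, B3=F, B4=T, B4=F, B5=T, B5=F, B6=T, B7=F
no size-1 subset reaches all 12 outcomes (best union: 8/12)
no size-2 subset reaches all 12 outcomes (best union: 11/12)
the canonical winner is {1, 4, 7}: size 3, full 12-outcome coverage, earliest index list among size-3 covers
Answer: 3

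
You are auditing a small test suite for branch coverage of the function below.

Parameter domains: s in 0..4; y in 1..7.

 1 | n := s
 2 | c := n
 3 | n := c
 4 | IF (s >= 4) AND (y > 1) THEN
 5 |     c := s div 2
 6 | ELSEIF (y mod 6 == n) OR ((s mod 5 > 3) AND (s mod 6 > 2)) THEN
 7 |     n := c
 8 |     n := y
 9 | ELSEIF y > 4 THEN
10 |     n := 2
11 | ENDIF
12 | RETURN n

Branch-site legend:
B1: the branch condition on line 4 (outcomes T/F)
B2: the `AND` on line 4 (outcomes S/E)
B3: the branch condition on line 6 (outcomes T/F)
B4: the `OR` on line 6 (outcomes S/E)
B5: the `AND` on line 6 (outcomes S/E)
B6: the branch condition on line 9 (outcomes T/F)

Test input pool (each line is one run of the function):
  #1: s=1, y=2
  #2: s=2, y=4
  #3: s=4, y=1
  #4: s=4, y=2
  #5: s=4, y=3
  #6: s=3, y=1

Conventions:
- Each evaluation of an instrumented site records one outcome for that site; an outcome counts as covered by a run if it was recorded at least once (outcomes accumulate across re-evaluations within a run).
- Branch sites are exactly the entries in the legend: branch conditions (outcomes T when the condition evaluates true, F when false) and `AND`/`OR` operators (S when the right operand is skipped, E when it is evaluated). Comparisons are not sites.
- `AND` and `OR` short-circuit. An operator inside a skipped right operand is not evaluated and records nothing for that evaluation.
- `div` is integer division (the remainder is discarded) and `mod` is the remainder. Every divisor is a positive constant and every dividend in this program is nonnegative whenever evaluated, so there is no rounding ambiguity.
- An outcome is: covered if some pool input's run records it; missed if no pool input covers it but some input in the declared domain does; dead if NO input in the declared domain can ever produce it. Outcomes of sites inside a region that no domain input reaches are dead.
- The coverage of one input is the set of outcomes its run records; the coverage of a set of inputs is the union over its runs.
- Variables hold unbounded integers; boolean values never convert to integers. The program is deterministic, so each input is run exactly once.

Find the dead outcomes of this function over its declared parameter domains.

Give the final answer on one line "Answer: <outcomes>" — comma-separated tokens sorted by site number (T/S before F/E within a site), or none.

exhaustive pass over the 35-input domain:
  reachable outcomes have witnesses, e.g. B1=T (e.g. s=4, y=2), B1=F (e.g. s=0, y=1), B2=S (e.g. s=0, y=1), B2=E (e.g. s=4, y=1)

Answer: none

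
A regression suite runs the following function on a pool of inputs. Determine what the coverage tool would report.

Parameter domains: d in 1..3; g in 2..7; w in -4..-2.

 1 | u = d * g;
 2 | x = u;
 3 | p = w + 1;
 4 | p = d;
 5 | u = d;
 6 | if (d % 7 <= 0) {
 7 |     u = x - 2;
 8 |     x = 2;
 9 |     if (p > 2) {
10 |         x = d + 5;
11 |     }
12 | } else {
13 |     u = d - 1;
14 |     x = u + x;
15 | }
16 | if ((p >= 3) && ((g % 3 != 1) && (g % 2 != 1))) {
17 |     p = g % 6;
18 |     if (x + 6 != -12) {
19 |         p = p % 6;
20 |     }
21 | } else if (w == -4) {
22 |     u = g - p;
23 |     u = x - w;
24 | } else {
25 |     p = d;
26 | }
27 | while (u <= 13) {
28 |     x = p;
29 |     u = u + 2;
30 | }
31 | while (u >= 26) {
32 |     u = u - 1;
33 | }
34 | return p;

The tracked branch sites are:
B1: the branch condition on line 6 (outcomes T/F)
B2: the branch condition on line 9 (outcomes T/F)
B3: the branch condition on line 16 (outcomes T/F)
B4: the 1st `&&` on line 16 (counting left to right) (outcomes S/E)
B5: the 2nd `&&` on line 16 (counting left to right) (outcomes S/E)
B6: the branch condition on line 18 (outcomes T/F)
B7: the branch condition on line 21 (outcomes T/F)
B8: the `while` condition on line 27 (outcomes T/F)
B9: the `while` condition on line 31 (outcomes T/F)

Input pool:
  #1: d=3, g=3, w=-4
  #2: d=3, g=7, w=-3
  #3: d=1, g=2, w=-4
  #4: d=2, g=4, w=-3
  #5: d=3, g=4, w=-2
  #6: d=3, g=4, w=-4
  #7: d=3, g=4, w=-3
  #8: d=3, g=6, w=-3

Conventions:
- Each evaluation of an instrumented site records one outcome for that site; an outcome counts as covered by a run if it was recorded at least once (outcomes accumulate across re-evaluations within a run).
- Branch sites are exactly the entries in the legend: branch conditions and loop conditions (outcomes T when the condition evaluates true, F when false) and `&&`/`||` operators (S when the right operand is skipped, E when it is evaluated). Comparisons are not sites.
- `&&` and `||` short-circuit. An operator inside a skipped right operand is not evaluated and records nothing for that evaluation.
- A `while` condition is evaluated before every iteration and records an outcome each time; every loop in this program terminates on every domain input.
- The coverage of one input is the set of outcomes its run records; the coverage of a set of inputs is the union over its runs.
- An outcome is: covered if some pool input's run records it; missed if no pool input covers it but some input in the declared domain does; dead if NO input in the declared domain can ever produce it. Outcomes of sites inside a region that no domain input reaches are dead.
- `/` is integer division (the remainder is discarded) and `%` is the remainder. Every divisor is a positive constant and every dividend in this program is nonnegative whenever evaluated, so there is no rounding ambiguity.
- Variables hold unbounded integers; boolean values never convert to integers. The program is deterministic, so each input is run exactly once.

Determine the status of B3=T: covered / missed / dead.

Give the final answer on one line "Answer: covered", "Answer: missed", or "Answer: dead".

B3=T is recorded by pool input(s) 8 -> covered

Answer: covered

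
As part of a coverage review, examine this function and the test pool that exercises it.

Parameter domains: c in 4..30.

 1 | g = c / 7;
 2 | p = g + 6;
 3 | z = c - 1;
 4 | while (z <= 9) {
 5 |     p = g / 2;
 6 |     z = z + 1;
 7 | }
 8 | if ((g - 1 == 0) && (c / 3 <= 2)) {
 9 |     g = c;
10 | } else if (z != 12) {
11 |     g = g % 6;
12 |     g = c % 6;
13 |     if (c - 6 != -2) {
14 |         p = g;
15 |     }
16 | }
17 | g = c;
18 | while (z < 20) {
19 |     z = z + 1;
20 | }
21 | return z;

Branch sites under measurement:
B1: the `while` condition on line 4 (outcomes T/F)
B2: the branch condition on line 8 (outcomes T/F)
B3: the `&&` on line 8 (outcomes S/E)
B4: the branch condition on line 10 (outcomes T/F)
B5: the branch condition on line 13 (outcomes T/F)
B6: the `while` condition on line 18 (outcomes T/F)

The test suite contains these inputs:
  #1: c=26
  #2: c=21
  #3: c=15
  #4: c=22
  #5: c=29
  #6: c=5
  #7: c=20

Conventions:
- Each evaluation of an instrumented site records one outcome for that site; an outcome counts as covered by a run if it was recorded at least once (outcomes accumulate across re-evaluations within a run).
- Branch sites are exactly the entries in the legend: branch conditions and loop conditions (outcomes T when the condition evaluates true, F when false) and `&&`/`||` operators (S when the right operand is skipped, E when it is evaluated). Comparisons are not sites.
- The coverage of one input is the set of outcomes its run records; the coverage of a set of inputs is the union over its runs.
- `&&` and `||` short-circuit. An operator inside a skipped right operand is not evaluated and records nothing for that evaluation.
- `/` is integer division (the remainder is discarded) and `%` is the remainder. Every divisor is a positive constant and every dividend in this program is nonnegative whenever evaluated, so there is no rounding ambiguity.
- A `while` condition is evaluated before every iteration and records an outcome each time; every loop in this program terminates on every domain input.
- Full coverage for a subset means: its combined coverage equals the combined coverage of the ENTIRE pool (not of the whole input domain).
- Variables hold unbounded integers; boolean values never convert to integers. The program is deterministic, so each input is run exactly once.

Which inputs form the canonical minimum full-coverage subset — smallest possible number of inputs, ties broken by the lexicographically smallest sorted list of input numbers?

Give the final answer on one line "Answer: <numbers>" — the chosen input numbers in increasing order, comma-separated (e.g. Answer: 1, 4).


input #1, c=26: outcomes B1=F, B2=F, B3=S, B4=T, B5=T, B6=F
input #2, c=21: outcomes B1=F, B2=F, B3=S, B4=T, B5=T, B6=F
input #3, c=15: outcomes B1=F, B2=F, B3=S, B4=T, B5=T, B6=T, B6=F
input #4, c=22: outcomes B1=F, B2=F, B3=S, B4=T, B5=T, B6=F
input #5, c=29: outcomes B1=F, B2=F, B3=S, B4=T, B5=T, B6=F
input #6, c=5: outcomes B1=T, B1=F, B2=F, B3=S, B4=T, B5=T, B6=T, B6=F
input #7, c=20: outcomes B1=F, B2=F, B3=S, B4=T, B5=T, B6=T, B6=F
together the pool reaches 8 outcomes: B1=T, B1=F, B2=F, B3=S, B4=T, B5=T, B6=T, B6=F
size 1: inputs {6} cover all 8 outcomes, and no lexicographically smaller subset of this size does
Answer: 6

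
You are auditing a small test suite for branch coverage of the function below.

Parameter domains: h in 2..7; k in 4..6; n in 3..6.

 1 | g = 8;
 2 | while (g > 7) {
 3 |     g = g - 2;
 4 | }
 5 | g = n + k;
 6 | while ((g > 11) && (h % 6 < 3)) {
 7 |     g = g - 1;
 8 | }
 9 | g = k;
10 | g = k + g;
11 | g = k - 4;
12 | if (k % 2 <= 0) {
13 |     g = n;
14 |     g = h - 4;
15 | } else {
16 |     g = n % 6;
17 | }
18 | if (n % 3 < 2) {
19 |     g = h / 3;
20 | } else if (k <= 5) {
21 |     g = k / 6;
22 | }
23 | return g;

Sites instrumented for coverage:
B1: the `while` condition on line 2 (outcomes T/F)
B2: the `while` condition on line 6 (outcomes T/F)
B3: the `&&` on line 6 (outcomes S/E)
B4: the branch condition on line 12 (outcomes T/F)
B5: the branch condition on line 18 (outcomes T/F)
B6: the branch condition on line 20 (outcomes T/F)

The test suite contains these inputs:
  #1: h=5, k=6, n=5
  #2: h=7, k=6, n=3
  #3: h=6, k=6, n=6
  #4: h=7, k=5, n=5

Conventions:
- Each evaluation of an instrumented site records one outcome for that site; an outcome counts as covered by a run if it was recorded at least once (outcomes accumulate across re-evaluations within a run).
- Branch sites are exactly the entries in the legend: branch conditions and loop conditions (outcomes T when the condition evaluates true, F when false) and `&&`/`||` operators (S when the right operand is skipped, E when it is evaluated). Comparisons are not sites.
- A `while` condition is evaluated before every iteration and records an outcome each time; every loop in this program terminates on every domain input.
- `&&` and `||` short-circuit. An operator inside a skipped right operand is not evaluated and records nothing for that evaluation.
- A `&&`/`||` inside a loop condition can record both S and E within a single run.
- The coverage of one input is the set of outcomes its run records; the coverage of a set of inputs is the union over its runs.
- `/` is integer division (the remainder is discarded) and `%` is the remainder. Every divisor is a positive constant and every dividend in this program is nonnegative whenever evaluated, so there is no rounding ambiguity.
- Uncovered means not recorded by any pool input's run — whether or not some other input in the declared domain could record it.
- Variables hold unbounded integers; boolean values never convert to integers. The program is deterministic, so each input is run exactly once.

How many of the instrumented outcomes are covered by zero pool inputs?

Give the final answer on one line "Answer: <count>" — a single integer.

input #1, h=5, k=6, n=5: events B1->T, B1->F, B3->S, B2->F, B4->T, B5->F, B6->F; outcomes B1=T, B1=F, B2=F, B3=S, B4=T, B5=F, B6=F
input #2, h=7, k=6, n=3: events B1->T, B1->F, B3->S, B2->F, B4->T, B5->T; outcomes B1=T, B1=F, B2=F, B3=S, B4=T, B5=T
input #3, h=6, k=6, n=6: events B1->T, B1->F, B3->E, B2->T, B3->S, B2->F, B4->T, B5->T; outcomes B1=T, B1=F, B2=T, B2=F, B3=S, B3=E, B4=T, B5=T
input #4, h=7, k=5, n=5: events B1->T, B1->F, B3->S, B2->F, B4->F, B5->F, B6->T; outcomes B1=T, B1=F, B2=F, B3=S, B4=F, B5=F, B6=T
union over the pool: B1=T, B1=F, B2=T, B2=F, B3=S, B3=E, B4=T, B4=F, B5=T, B5=F, B6=T, B6=F
uncovered (0 of 12): none

Answer: 0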